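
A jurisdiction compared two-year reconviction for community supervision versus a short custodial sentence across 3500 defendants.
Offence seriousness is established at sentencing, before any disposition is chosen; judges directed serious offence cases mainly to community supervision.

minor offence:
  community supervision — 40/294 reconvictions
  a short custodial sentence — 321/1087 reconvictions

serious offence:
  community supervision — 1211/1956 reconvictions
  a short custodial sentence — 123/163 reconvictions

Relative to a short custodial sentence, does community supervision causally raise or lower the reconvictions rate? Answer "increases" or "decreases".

Offence seriousness is set before the disposition has any effect — it is not caused by the disposition — and it independently drives the outcome. That makes it a confounder, so the causal comparison is within offence seriousness levels.
Within each level — minor offence: 13.6% vs 29.5%; serious offence: 61.9% vs 75.5% — community supervision is lower every time.

decreases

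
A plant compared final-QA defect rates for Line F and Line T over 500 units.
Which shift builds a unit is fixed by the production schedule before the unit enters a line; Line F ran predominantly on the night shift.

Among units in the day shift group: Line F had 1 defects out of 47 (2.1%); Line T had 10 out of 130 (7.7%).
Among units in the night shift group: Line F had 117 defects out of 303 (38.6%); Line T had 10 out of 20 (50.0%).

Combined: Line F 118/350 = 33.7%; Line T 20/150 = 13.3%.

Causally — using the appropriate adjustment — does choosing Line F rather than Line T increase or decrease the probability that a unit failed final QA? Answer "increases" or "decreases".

The shift-specific comparison favours Line F throughout, but the pooled figures favour Line T. The question is whether to condition on shift.
Here shift is a common cause — it drives both which line a case falls under and the outcome. The crude comparison mixes populations; the stratum-specific rates are the causally relevant ones.
Within each level — day shift: 2.1% vs 7.7%; night shift: 38.6% vs 50.0% — Line F is lower every time.

decreases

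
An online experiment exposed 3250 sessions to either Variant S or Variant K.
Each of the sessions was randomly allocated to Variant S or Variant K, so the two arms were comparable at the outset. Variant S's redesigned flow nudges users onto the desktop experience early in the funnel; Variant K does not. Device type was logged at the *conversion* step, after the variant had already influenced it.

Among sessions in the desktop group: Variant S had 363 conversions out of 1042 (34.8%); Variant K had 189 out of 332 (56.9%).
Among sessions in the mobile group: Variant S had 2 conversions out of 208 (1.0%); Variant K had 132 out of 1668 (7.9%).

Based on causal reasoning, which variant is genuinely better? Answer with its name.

Device type is recorded after the variant and is itself shifted by it — it sits on the causal path from variant to outcome. Conditioning on a mediator would strip out part of the effect we want; the pooled comparison gives the total causal effect.
Pooled: Variant S 29.2% vs Variant K 16.1%; Variant S is higher overall.

Variant S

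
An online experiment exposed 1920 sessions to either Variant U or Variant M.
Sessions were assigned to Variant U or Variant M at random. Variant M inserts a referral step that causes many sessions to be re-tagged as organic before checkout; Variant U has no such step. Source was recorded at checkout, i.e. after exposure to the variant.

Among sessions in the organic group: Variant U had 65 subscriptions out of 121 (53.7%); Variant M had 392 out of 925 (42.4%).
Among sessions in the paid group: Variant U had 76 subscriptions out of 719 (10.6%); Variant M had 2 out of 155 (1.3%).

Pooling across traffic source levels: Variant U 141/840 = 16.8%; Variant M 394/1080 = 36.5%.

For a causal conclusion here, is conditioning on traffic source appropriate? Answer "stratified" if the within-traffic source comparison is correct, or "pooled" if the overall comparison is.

pooled

Traffic source is recorded after the variant and is itself shifted by it — it sits on the causal path from variant to outcome. Conditioning on a mediator would strip out part of the effect we want; the pooled comparison gives the total causal effect.
Pooled: Variant U 16.8% vs Variant M 36.5%; Variant M is higher overall.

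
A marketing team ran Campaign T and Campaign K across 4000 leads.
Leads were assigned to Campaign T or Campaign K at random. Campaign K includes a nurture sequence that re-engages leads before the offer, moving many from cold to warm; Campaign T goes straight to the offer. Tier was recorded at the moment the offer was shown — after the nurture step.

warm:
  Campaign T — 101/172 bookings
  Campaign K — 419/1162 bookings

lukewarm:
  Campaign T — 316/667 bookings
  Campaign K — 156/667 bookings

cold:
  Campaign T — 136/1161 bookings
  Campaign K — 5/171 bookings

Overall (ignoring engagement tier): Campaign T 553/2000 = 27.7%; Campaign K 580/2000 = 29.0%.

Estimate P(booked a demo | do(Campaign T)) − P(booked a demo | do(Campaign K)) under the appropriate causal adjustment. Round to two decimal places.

Stratifying would compare campaigns among leads the campaigns themselves sorted into engagement tier groups — a form of selection on an intermediate. The unconditioned pooled rates give the total causal effect.
The causal difference is the pooled difference: 0.277 − 0.290 = -0.013.

-0.01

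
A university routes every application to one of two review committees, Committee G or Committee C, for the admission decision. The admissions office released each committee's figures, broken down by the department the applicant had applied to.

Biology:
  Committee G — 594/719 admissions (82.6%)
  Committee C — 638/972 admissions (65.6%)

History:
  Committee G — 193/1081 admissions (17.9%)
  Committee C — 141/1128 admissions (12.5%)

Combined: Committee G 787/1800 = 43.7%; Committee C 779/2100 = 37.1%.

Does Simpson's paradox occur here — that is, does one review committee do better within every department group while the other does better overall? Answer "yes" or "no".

Within each department level (Biology 82.6% vs 65.6%; History 17.9% vs 12.5%), Committee G has the higher rate every time. Pooled: 43.7% vs 37.1% — Committee G has the higher rate overall. They agree.

no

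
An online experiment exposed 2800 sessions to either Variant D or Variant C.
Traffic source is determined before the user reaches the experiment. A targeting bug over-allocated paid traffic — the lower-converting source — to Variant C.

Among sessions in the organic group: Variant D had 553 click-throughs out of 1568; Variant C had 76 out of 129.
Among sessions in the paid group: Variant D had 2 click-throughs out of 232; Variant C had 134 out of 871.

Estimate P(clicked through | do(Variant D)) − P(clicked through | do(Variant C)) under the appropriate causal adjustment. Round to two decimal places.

Variant C is higher inside every traffic source stratum but Variant D is higher in aggregate. Whether to stratify depends on how traffic source relates to the variant.
The imbalance in traffic source arose from how sessions were allocated, not from anything the variant did; and traffic source independently affects the outcome. The pooled gap is confounded — condition on traffic source.
Adjusting over the population distribution of traffic source: 0.606·(0.353−0.589) + 0.394·(0.009−0.154) = -0.201.

-0.20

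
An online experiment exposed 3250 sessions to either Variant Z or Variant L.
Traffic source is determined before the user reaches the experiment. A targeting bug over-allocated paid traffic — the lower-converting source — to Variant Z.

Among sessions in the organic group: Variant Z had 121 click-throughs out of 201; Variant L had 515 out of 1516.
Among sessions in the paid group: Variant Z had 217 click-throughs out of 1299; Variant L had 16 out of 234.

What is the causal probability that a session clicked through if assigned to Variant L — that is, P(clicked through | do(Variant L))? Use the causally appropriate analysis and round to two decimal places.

Variant Z is higher inside every traffic source stratum but Variant L is higher in aggregate. Whether to stratify depends on how traffic source relates to the variant.
Here traffic source is a common cause — it drives both which variant a case falls under and the outcome. The crude comparison mixes populations; the stratum-specific rates are the causally relevant ones.
Standardising Variant L to the population traffic source mix: 0.528·515/1516 + 0.472·16/234 = 0.212.

0.21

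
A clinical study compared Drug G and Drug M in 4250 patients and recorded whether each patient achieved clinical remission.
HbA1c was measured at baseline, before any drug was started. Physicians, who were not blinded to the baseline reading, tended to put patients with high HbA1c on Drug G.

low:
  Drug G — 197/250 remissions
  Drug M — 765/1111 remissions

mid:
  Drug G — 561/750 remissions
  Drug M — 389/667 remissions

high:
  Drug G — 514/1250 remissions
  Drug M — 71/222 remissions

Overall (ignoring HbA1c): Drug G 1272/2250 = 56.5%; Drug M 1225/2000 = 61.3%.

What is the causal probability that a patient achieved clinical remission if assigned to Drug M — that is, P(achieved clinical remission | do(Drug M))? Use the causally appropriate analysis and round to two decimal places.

The HbA1c-specific comparison favours Drug G throughout, but the pooled figures favour Drug M. The question is whether to condition on HbA1c.
Nothing the drug does changes HbA1c; the imbalance is an allocation artefact. With HbA1c also predicting the outcome, the pooled figure is confounded, and the within-stratum comparison is the causal one.
Standardising Drug M to the population HbA1c mix: 0.320·765/1111 + 0.333·389/667 + 0.346·71/222 = 0.526.

0.53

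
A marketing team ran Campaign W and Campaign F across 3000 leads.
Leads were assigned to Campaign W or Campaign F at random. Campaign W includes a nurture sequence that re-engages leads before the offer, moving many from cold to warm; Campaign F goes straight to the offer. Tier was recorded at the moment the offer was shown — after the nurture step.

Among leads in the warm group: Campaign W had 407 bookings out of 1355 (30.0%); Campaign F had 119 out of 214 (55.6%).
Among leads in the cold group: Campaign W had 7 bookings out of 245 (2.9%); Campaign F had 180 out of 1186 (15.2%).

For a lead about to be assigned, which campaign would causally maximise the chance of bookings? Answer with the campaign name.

Campaign W

Within every engagement tier level Campaign F has the higher rate, yet pooled Campaign W does — Simpson's reversal.
Engagement tier is downstream of the campaign. One should not condition on a consequence of treatment, so the overall rates are the right comparison.
Pooled: Campaign W 25.9% vs Campaign F 21.4%; Campaign W is higher overall.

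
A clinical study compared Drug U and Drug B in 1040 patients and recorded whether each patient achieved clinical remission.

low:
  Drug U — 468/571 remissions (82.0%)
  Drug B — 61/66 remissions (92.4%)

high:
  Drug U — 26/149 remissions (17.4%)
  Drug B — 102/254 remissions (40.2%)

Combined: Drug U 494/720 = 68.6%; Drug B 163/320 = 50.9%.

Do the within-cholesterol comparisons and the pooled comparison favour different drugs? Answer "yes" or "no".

Within each cholesterol level (low 82.0% vs 92.4%; high 17.4% vs 40.2%), Drug B has the higher rate every time. Pooled: 68.6% vs 50.9% — Drug U has the higher rate overall. The two comparisons disagree.

yes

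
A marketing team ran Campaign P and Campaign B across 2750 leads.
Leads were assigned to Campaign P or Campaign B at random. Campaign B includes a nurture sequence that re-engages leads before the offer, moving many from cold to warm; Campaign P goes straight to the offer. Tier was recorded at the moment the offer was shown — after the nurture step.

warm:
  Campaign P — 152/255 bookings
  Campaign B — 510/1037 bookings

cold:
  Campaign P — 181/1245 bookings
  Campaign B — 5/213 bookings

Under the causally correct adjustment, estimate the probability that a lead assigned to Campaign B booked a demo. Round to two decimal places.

0.41

The stratified and pooled comparisons disagree (Campaign P wins within each engagement tier; Campaign B wins overall), so the answer turns on the causal role of engagement tier.
Engagement tier is recorded after the campaign and is itself shifted by it — it sits on the causal path from campaign to outcome. Conditioning on a mediator would strip out part of the effect we want; the pooled comparison gives the total causal effect.
So P(outcome | do(Campaign B)) is just the pooled rate for Campaign B: 515/1250 = 0.412.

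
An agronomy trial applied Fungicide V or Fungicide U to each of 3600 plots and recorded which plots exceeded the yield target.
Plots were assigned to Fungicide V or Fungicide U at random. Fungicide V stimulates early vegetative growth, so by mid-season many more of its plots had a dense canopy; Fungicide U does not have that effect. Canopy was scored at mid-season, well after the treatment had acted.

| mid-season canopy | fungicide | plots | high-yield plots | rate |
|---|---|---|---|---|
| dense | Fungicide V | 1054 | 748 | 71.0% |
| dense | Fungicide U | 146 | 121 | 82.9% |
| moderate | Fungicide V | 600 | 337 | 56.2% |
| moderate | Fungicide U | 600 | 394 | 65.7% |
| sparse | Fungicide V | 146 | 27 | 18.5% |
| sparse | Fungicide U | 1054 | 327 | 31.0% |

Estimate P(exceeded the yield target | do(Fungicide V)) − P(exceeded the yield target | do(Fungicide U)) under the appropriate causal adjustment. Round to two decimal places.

Because the fungicide influences mid-season canopy, mid-season canopy is a post-treatment mediator, not a confounder. Stratifying on it would bias the estimate; the causal effect is the crude pooled difference.
The causal difference is the pooled difference: 0.618 − 0.468 = +0.150.

+0.15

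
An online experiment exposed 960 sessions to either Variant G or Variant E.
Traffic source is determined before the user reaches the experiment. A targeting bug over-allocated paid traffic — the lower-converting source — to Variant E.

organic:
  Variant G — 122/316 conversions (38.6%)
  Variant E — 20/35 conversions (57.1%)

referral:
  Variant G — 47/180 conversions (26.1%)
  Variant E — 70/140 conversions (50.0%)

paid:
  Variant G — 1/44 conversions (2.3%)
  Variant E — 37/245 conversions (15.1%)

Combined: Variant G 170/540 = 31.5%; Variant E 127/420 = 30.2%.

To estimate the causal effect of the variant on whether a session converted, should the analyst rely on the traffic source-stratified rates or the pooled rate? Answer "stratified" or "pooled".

stratified

Variant E is higher inside every traffic source stratum but Variant G is higher in aggregate. Whether to stratify depends on how traffic source relates to the variant.
Traffic source differs across variants for reasons unrelated to any effect of the variant itself, and it separately predicts the outcome — a classic confounder. We must compare within traffic source levels.
Within each level — organic: 38.6% vs 57.1%; referral: 26.1% vs 50.0%; paid: 2.3% vs 15.1% — Variant E is higher every time.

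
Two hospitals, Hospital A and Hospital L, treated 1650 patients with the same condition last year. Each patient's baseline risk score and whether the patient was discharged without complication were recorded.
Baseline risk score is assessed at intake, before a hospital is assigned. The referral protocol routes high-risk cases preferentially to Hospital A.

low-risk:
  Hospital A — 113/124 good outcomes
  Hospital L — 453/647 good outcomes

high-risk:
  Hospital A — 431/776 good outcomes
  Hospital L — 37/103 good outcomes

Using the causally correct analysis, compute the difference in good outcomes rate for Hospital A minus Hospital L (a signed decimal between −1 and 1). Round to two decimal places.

Baseline risk score satisfies the back-door criterion: it is not a descendant of the hospital, and it blocks the spurious path from hospital to outcome. Adjusting for it (i.e., using the within-baseline risk score rates) gives the causal effect.
Adjusting over the population distribution of baseline risk score: 0.467·(0.911−0.700) + 0.533·(0.555−0.359) = +0.203.

+0.20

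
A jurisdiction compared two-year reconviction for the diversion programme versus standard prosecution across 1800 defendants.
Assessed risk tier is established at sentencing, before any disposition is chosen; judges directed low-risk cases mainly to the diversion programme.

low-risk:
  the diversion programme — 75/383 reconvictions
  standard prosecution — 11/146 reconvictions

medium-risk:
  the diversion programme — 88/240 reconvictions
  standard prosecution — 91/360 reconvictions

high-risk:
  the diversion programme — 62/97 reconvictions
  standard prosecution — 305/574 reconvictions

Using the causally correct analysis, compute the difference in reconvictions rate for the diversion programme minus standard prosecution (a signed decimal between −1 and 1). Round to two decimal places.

The imbalance in assessed risk tier arose from how defendants were allocated, not from anything the disposition did; and assessed risk tier independently affects the outcome. The pooled gap is confounded — condition on assessed risk tier.
Adjusting over the population distribution of assessed risk tier: 0.294·(0.196−0.075) + 0.333·(0.367−0.253) + 0.373·(0.639−0.531) = +0.114.

+0.11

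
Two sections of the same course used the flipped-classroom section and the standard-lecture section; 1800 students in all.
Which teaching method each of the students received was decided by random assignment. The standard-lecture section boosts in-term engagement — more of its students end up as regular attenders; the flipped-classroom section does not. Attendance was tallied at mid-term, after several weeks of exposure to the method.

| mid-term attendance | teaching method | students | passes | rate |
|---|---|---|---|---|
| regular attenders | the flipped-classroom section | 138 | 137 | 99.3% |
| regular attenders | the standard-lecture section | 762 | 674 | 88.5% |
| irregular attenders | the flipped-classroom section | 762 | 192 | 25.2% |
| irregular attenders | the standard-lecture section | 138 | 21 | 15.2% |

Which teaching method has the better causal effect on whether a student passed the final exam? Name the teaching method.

Because the teaching method influences mid-term attendance, mid-term attendance is a post-treatment mediator, not a confounder. Stratifying on it would bias the estimate; the causal effect is the crude pooled difference.
Pooled: the flipped-classroom section 36.6% vs the standard-lecture section 77.2%; the standard-lecture section is higher overall.

the standard-lecture section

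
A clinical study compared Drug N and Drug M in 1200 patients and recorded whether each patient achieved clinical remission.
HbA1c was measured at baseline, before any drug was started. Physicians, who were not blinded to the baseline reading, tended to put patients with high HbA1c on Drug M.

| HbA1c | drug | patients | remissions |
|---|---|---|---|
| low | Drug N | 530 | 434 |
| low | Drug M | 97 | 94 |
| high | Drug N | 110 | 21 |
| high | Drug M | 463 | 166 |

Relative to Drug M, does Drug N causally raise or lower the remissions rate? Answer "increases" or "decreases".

Since HbA1c is a pre-existing factor (not a product of the drug) and it affects the outcome on its own, it is a confounder. The stratified rates, not the pooled rate, identify the causal effect.
Within each level — low: 81.9% vs 96.9%; high: 19.1% vs 35.9% — Drug M is higher every time.

decreases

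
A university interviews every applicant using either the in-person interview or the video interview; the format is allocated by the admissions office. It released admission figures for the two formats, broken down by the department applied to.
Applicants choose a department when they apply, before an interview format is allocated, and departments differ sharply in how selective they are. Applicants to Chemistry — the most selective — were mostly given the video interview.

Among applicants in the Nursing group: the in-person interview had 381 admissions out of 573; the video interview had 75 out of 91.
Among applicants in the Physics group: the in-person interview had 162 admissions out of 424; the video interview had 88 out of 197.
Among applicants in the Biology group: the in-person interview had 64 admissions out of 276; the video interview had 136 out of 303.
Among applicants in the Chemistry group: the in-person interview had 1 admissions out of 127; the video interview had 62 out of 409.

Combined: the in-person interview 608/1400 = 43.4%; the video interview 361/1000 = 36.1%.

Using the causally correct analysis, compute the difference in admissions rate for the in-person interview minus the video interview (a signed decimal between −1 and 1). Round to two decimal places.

-0.15

The imbalance in department arose from how applicants were allocated, not from anything the interview format did; and department independently affects the outcome. The pooled gap is confounded — condition on department.
Adjusting over the population distribution of department: 0.277·(0.665−0.824) + 0.259·(0.382−0.447) + 0.241·(0.232−0.449) + 0.223·(0.008−0.152) = -0.145.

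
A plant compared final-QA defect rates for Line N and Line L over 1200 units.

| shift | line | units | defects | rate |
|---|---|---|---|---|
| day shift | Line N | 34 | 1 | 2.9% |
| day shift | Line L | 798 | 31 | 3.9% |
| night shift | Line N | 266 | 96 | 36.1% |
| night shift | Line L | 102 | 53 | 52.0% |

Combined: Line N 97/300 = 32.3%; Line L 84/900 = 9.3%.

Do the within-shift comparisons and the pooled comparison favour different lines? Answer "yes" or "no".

yes

Within each shift level (day shift 2.9% vs 3.9%; night shift 36.1% vs 52.0%), Line N has the lower rate every time. Pooled: 32.3% vs 9.3% — Line L has the lower rate overall. The two comparisons disagree.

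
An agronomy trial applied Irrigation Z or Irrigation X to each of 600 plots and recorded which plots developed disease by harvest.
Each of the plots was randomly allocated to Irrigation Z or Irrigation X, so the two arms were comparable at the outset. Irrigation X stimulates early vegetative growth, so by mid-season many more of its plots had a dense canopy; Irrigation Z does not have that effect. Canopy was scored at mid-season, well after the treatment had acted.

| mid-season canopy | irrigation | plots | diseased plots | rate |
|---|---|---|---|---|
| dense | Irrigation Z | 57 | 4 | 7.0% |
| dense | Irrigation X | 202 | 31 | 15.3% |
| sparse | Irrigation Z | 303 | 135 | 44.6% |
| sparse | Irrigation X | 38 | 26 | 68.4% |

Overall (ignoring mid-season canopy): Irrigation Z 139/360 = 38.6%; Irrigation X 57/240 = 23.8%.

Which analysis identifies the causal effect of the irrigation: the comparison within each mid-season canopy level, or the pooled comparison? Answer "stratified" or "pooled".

Within every mid-season canopy level Irrigation Z has the lower rate, yet pooled Irrigation X does — Simpson's reversal.
The distribution of mid-season canopy is itself part of what the irrigation does — it is an intermediate outcome. Holding it fixed would remove that part of the effect; the total effect is the pooled difference.
Pooled: Irrigation Z 38.6% vs Irrigation X 23.8%; Irrigation X is lower overall.

pooled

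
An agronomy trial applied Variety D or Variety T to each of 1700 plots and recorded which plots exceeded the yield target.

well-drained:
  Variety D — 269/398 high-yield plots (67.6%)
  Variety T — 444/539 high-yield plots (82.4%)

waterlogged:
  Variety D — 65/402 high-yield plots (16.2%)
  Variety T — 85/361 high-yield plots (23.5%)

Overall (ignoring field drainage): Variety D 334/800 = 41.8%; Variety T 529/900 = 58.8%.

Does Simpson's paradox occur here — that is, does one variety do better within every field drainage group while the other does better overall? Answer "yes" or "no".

Within each field drainage level (well-drained 67.6% vs 82.4%; waterlogged 16.2% vs 23.5%), Variety T has the higher rate every time. Pooled: 41.8% vs 58.8% — Variety T has the higher rate overall. They agree.

no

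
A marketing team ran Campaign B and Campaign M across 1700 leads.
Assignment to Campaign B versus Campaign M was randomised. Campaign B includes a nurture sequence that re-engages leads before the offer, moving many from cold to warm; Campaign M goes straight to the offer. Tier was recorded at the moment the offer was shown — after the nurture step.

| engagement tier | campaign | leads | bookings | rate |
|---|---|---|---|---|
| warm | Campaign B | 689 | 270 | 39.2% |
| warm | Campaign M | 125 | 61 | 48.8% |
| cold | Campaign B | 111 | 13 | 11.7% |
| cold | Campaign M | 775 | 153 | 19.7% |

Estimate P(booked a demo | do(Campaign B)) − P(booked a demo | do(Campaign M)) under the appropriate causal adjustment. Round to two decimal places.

The stratified and pooled comparisons disagree (Campaign M wins within each engagement tier; Campaign B wins overall), so the answer turns on the causal role of engagement tier.
Engagement tier here is a post-treatment variable shaped by the campaign; conditioning on it would introduce bias rather than remove it. The overall comparison is the causal one.
The causal difference is the pooled difference: 0.354 − 0.238 = +0.116.

+0.12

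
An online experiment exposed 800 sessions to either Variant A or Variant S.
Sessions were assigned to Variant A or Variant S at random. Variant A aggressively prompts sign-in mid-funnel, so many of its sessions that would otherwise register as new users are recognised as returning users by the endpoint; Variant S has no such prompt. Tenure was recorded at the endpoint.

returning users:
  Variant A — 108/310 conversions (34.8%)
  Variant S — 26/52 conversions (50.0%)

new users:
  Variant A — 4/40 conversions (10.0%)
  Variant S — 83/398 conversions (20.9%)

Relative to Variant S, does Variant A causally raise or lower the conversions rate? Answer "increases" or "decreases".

The stratified and pooled comparisons disagree (Variant S wins within each user tenure; Variant A wins overall), so the answer turns on the causal role of user tenure.
User tenure here is a post-treatment variable shaped by the variant; conditioning on it would introduce bias rather than remove it. The overall comparison is the causal one.
Pooled: Variant A 32.0% vs Variant S 24.2%; Variant A is higher overall.

increases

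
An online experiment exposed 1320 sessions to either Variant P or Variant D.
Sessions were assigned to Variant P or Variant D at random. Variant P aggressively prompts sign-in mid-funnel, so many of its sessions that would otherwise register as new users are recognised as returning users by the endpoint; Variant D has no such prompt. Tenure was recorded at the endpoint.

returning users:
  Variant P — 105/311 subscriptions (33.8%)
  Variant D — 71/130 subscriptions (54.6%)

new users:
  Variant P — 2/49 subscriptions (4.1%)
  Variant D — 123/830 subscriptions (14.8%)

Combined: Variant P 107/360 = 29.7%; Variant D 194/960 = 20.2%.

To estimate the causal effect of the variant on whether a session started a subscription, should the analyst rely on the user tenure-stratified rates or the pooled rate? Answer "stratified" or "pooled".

pooled

The user tenure-specific comparison favours Variant D throughout, but the pooled figures favour Variant P. The question is whether to condition on user tenure.
Because the variant influences user tenure, user tenure is a post-treatment mediator, not a confounder. Stratifying on it would bias the estimate; the causal effect is the crude pooled difference.
Pooled: Variant P 29.7% vs Variant D 20.2%; Variant P is higher overall.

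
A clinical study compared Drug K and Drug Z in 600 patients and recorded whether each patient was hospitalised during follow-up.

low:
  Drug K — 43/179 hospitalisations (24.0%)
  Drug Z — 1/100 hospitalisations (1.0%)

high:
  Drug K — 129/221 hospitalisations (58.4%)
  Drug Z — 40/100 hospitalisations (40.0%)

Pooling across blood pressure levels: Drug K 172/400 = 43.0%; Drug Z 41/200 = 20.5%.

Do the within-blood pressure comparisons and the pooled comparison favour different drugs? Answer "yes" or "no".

Within each blood pressure level (low 24.0% vs 1.0%; high 58.4% vs 40.0%), Drug Z has the lower rate every time. Pooled: 43.0% vs 20.5% — Drug Z has the lower rate overall. They agree.

no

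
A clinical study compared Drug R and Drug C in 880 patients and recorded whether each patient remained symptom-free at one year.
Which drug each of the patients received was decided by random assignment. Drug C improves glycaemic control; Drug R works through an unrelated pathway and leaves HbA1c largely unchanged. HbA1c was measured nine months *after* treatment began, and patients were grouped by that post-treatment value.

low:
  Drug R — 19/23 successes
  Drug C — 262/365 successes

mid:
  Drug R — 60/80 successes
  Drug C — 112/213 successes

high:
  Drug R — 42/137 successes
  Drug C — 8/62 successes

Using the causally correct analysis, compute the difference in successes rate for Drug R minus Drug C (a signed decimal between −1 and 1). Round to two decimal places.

Within every HbA1c level Drug R has the higher rate, yet pooled Drug C does — Simpson's reversal.
The distribution of HbA1c is itself part of what the drug does — it is an intermediate outcome. Holding it fixed would remove that part of the effect; the total effect is the pooled difference.
The causal difference is the pooled difference: 0.504 − 0.597 = -0.093.

-0.09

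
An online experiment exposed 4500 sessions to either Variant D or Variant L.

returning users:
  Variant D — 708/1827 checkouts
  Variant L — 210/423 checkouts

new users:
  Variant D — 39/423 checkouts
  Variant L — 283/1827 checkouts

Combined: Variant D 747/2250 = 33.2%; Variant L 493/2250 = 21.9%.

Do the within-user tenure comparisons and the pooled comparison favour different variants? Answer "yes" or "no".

Within each user tenure level (returning users 38.8% vs 49.6%; new users 9.2% vs 15.5%), Variant L has the higher rate every time. Pooled: 33.2% vs 21.9% — Variant D has the higher rate overall. The two comparisons disagree.

yes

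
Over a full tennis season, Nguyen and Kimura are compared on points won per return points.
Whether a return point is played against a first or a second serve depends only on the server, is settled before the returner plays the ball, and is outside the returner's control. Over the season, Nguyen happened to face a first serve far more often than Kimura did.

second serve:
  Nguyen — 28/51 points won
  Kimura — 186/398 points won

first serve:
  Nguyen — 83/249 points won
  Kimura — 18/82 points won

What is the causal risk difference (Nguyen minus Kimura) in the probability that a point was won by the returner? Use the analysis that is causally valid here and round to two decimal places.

Serve type is set before the player has any effect — it is not caused by the player — and it independently drives the outcome. That makes it a confounder, so the causal comparison is within serve type levels.
Adjusting over the population distribution of serve type: 0.576·(0.549−0.467) + 0.424·(0.333−0.220) = +0.095.

+0.10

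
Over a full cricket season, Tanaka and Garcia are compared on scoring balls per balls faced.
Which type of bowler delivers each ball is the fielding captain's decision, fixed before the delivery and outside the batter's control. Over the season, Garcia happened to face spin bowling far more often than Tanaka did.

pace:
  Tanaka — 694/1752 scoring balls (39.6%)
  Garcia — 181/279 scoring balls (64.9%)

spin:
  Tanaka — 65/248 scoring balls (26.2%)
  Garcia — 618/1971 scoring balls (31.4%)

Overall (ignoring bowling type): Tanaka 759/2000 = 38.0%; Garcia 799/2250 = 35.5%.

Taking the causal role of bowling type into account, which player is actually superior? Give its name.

Garcia

Bowling type is set before the player has any effect — it is not caused by the player — and it independently drives the outcome. That makes it a confounder, so the causal comparison is within bowling type levels.
Within each level — pace: 39.6% vs 64.9%; spin: 26.2% vs 31.4% — Garcia is higher every time.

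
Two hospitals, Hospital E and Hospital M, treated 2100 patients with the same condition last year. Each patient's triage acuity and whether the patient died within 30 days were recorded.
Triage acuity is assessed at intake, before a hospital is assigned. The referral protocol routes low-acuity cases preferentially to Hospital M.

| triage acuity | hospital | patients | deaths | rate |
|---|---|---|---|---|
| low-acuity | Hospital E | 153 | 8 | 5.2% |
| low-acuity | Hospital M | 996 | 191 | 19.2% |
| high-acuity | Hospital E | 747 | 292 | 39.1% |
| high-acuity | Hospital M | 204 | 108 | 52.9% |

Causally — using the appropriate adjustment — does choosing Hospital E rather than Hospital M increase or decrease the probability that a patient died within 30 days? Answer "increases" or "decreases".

decreases

Nothing the hospital does changes triage acuity; the imbalance is an allocation artefact. With triage acuity also predicting the outcome, the pooled figure is confounded, and the within-stratum comparison is the causal one.
Within each level — low-acuity: 5.2% vs 19.2%; high-acuity: 39.1% vs 52.9% — Hospital E is lower every time.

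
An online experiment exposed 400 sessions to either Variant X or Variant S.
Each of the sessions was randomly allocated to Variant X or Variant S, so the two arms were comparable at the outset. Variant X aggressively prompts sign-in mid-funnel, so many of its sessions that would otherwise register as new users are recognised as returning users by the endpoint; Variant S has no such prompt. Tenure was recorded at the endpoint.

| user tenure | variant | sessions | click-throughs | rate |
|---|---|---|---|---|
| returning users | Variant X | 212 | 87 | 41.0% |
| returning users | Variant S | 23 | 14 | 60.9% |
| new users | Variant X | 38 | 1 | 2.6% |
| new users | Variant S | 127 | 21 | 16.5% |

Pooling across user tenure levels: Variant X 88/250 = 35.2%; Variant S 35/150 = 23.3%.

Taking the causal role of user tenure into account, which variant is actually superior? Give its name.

Variant X

User tenure here is a post-treatment variable shaped by the variant; conditioning on it would introduce bias rather than remove it. The overall comparison is the causal one.
Pooled: Variant X 35.2% vs Variant S 23.3%; Variant X is higher overall.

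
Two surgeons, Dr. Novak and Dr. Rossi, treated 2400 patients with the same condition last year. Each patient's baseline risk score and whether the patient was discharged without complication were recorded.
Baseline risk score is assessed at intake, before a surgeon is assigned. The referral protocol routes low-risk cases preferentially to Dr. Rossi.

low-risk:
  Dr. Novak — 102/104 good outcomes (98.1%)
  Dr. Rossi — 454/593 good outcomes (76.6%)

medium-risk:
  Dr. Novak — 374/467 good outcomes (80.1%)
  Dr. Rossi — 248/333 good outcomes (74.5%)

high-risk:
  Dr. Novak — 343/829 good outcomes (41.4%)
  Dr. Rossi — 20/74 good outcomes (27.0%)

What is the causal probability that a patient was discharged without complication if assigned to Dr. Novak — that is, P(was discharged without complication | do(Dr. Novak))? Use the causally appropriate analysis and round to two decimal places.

The baseline risk score-specific comparison favours Dr. Novak throughout, but the pooled figures favour Dr. Rossi. The question is whether to condition on baseline risk score.
Baseline risk score is set before the surgeon has any effect — it is not caused by the surgeon — and it independently drives the outcome. That makes it a confounder, so the causal comparison is within baseline risk score levels.
Standardising Dr. Novak to the population baseline risk score mix: 0.290·102/104 + 0.333·374/467 + 0.376·343/829 = 0.707.

0.71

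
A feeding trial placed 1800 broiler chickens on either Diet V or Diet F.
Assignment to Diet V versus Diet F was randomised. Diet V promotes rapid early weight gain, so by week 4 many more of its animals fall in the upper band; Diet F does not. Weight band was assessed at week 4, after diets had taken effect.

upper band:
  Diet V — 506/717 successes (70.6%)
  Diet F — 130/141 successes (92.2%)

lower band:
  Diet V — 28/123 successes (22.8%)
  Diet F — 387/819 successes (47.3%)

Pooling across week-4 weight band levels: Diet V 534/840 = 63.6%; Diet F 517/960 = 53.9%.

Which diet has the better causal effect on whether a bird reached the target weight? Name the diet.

Diet F is higher inside every week-4 weight band stratum but Diet V is higher in aggregate. Whether to stratify depends on how week-4 weight band relates to the diet.
Week-4 weight band is recorded after the diet and is itself shifted by it — it sits on the causal path from diet to outcome. Conditioning on a mediator would strip out part of the effect we want; the pooled comparison gives the total causal effect.
Pooled: Diet V 63.6% vs Diet F 53.9%; Diet V is higher overall.

Diet V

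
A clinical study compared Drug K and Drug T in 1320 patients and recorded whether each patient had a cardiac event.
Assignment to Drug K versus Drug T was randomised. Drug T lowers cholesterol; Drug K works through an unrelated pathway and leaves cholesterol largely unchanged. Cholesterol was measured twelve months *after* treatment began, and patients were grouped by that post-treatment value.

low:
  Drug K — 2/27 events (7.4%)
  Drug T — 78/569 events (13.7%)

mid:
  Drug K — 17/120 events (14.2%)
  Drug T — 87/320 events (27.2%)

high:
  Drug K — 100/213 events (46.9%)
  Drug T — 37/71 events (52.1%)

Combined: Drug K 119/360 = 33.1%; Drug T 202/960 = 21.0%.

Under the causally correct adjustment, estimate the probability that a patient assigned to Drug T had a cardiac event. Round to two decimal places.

0.21

Within every cholesterol level Drug K has the lower rate, yet pooled Drug T does — Simpson's reversal.
Cholesterol lies on the pathway drug → cholesterol → outcome, so adjusting for it blocks the indirect effect. For the total causal effect of drug, use the unadjusted pooled rates.
So P(outcome | do(Drug T)) is just the pooled rate for Drug T: 202/960 = 0.210.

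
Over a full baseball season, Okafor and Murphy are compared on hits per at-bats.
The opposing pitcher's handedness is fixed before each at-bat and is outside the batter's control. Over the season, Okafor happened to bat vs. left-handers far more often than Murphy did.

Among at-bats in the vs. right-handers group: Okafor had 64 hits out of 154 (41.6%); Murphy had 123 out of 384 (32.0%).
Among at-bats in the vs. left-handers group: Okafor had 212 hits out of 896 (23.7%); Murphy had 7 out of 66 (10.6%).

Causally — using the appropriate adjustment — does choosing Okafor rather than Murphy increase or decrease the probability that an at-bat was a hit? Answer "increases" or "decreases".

increases

The imbalance in pitcher handedness arose from how at-bats were allocated, not from anything the player did; and pitcher handedness independently affects the outcome. The pooled gap is confounded — condition on pitcher handedness.
Within each level — vs. right-handers: 41.6% vs 32.0%; vs. left-handers: 23.7% vs 10.6% — Okafor is higher every time.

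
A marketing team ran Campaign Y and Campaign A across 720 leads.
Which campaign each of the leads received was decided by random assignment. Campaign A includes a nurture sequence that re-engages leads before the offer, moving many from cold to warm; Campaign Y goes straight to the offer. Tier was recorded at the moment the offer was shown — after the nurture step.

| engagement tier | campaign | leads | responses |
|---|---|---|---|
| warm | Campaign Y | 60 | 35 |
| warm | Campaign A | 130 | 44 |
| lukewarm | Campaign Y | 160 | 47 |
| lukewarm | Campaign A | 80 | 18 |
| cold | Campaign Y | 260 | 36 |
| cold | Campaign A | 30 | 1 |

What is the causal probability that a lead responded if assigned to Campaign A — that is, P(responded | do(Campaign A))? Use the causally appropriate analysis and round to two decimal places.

The distribution of engagement tier is itself part of what the campaign does — it is an intermediate outcome. Holding it fixed would remove that part of the effect; the total effect is the pooled difference.
So P(outcome | do(Campaign A)) is just the pooled rate for Campaign A: 63/240 = 0.263.

0.26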